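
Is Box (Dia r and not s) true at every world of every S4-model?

Invalid (countermodel exists)

Tableau for the negation not Box (Dia r and not s):
1. not Box (Dia r and not s), 0
2. not (Dia r and not s), 1   [neg-Box-rule on 1: fresh world 1, 0R1]
3. s, 1   [neg-and-rule on 2 (branches; this branch)]
Accessibility: 0R0, 0R1, 1R1
The negation has an open branch (countermodel exists).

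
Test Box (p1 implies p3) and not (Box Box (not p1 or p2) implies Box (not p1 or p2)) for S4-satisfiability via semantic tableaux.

1. Box (p1 implies p3) and not (Box Box (not p1 or p2) implies Box (not p1 or p2)), 0
2. Box (p1 implies p3), 0
3. not (Box Box (not p1 or p2) implies Box (not p1 or p2)), 0
4. Box Box (not p1 or p2), 0
5. not Box (not p1 or p2), 0
6. p1 implies p3, 0
7. Box (not p1 or p2), 0
8. not p1 or p2, 0
9. p3, 0
10. p2, 0
11. not (not p1 or p2), 1
12. p1, 1
13. not p2, 1
14. p1 implies p3, 1
15. Box (not p1 or p2), 1
16. not p1 or p2, 1
17. p3, 1
18. p2, 1
Accessibility: 0R0, 0R1, 1R1
Branch closes: p2 and not p2 both at 1.
(One branch shown.) All branches close.

No, unsatisfiable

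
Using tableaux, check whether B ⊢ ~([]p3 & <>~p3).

Yes, valid

Tableau for the negation []p3 & <>~p3:
1. []p3 & <>~p3, w0
2. []p3, w0
3. <>~p3, w0
4. p3, w0
5. ~p3, w1
6. p3, w1
Accessibility: w0Rw0, w0Rw1, w1Rw0, w1Rw1
Branch closes: p3 and ~p3 both at w1.
Every branch of the negation's tableau closes; the branch above is one of them.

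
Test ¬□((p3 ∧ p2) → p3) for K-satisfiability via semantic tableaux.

Unsatisfiable (every branch closes)

1. ¬□((p3 ∧ p2) → p3), 0
2. ¬((p3 ∧ p2) → p3), 1   [¬□-rule on 1: fresh world 1, 0R1]
3. p3 ∧ p2, 1   [¬→-rule on 2]
4. ¬p3, 1   [¬→-rule on 2]
5. p3, 1   [∧-rule on 3]
6. p2, 1   [∧-rule on 3]
Accessibility: 0R1
Branch closes: p3 and ¬p3 both at 1.
All branches of the tableau close; one closing branch shown above.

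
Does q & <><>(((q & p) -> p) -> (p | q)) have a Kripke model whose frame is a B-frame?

Satisfiable (open branch found)

1. q & <><>(((q & p) -> p) -> (p | q)), 0
2. q, 0   [&-rule on 1]
3. <><>(((q & p) -> p) -> (p | q)), 0   [&-rule on 1]
4. <>(((q & p) -> p) -> (p | q)), 1   [<>-rule on 3: fresh world 1, 0R1]
5. ((q & p) -> p) -> (p | q), 2   [<>-rule on 4: fresh world 2, 1R2]
6. p | q, 2   [->-rule on 5 (branches; this branch)]
7. q, 2   [|-rule on 6 (branches; this branch)]
Accessibility: 0R0, 0R1, 1R0, 1R1, 1R2, 2R1, 2R2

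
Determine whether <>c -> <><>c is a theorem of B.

Tableau for the negation ~(<>c -> <><>c):
1. ~(<>c -> <><>c), u
2. <>c, u
3. ~<><>c, u
4. ~<>c, u
5. ~c, u
6. c, v
7. ~<>c, v
8. ~c, v
Accessibility: uRu, uRv, vRu, vRv
Branch closes: c and ~c both at v.
All branches of the negation close; one closing branch shown above.

Yes, valid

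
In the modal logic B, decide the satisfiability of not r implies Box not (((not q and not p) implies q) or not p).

Yes, satisfiable

1. not r implies Box not (((not q and not p) implies q) or not p), u
2. r, u
Accessibility: uRu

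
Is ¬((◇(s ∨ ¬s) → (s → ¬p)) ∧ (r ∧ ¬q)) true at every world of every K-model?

Tableau for the negation (◇(s ∨ ¬s) → (s → ¬p)) ∧ (r ∧ ¬q):
1. (◇(s ∨ ¬s) → (s → ¬p)) ∧ (r ∧ ¬q), w0
2. ◇(s ∨ ¬s) → (s → ¬p), w0   [∧-rule on 1]
3. r ∧ ¬q, w0   [∧-rule on 1]
4. r, w0   [∧-rule on 3]
5. ¬q, w0   [∧-rule on 3]
6. s → ¬p, w0   [→-rule on 2 (branches; this branch)]
7. ¬p, w0   [→-rule on 6 (branches; this branch)]
The negation has an open branch (countermodel exists).

Invalid (countermodel exists)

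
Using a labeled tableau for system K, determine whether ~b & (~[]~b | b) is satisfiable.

1. ~b & (~[]~b | b), 0
2. ~b, 0
3. ~[]~b | b, 0
4. ~[]~b, 0
5. b, 1
Accessibility: 0R1

Yes, satisfiable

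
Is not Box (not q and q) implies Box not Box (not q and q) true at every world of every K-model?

Invalid (countermodel exists)

Tableau for the negation not (not Box (not q and q) implies Box not Box (not q and q)):
1. not (not Box (not q and q) implies Box not Box (not q and q)), w0
2. not Box (not q and q), w0   [neg-implies-rule on 1]
3. not Box not Box (not q and q), w0   [neg-implies-rule on 1]
4. not (not q and q), w1   [neg-Box-rule on 2: fresh world w1, w0Rw1]
5. not q, w1   [neg-and-rule on 4 (branches; this branch)]
6. Box (not q and q), w2   [neg-Box-rule on 3: fresh world w2, w0Rw2]
Accessibility: w0Rw1, w0Rw2
The negation has an open branch (countermodel exists).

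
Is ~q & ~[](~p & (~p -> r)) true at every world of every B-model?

Not valid

Tableau for the negation ~(~q & ~[](~p & (~p -> r))):
1. ~(~q & ~[](~p & (~p -> r))), u
2. [](~p & (~p -> r)), u
3. ~p & (~p -> r), u
4. ~p, u
5. ~p -> r, u
6. r, u
Accessibility: uRu
The negation has an open branch (countermodel exists).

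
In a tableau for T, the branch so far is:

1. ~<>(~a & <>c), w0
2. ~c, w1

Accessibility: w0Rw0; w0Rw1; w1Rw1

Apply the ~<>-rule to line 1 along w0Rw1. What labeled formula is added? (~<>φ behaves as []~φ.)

~(~a & <>c), w1

~<>φ behaves as []~φ: propagate the negated body to each accessible world.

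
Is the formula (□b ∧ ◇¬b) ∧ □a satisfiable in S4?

Unsatisfiable

1. (□b ∧ ◇¬b) ∧ □a, w0
2. □b ∧ ◇¬b, w0
3. □a, w0
4. □b, w0
5. ◇¬b, w0
6. a, w0
7. b, w0
8. ¬b, w1
9. a, w1
10. b, w1
Accessibility: w0Rw0, w0Rw1, w1Rw1
Branch closes: b and ¬b both at w1.
(One branch shown.) All branches close.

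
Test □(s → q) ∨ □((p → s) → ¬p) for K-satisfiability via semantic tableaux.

1. □(s → q) ∨ □((p → s) → ¬p), w0
2. □((p → s) → ¬p), w0

Yes, satisfiable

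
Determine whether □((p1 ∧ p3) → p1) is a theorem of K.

Valid in K

Tableau for the negation ¬□((p1 ∧ p3) → p1):
1. ¬□((p1 ∧ p3) → p1), u
2. ¬((p1 ∧ p3) → p1), v
3. p1 ∧ p3, v
4. ¬p1, v
5. p1, v
6. p3, v
Accessibility: uRv
Branch closes: p1 and ¬p1 both at v.
Every branch of the negation's tableau closes; the branch above is one of them.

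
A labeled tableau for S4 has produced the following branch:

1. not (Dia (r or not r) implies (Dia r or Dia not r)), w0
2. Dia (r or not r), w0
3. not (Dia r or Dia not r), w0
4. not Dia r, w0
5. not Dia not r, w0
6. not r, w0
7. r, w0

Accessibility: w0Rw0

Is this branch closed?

Closed

Both r and not r appear at w0.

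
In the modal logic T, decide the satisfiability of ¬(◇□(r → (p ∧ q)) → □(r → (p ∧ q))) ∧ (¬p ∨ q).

Satisfiable (open branch found)

1. ¬(◇□(r → (p ∧ q)) → □(r → (p ∧ q))) ∧ (¬p ∨ q), w0
2. ¬(◇□(r → (p ∧ q)) → □(r → (p ∧ q))), w0
3. ¬p ∨ q, w0
4. ◇□(r → (p ∧ q)), w0
5. ¬□(r → (p ∧ q)), w0
6. q, w0
7. □(r → (p ∧ q)), w1
8. r → (p ∧ q), w1
9. p ∧ q, w1
10. p, w1
11. q, w1
12. ¬(r → (p ∧ q)), w2
13. r, w2
14. ¬(p ∧ q), w2
15. ¬q, w2
Accessibility: w0Rw0, w0Rw1, w0Rw2, w1Rw1, w2Rw2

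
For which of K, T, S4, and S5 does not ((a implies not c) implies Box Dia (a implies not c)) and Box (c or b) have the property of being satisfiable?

S4-tableau for the formula:
1. not ((a implies not c) implies Box Dia (a implies not c)) and Box (c or b), u
2. not ((a implies not c) implies Box Dia (a implies not c)), u
3. Box (c or b), u
4. a implies not c, u
5. not Box Dia (a implies not c), u
6. c or b, u
7. not c, u
8. b, u
9. not Dia (a implies not c), v
10. c or b, v
11. not (a implies not c), v
12. a, v
13. c, v
14. b, v
Accessibility: uRu, uRv, vRv
Complete open branch: satisfiable in S4, hence also in K, T (this S4-model is also a K-model and a T-model).
S5-tableau for the formula:
1. not ((a implies not c) implies Box Dia (a implies not c)) and Box (c or b), u
2. not ((a implies not c) implies Box Dia (a implies not c)), u
3. Box (c or b), u
4. a implies not c, u
5. not Box Dia (a implies not c), u
6. c or b, u
7. not c, u
8. b, u
9. not Dia (a implies not c), v
10. c or b, v
11. not (a implies not c), u
12. a, u
13. c, u
Accessibility: uRu, uRv, vRu, vRv
Branch closes: c and not c both at u.
Every branch closes (one shown): unsatisfiable in S5.

K, T, S4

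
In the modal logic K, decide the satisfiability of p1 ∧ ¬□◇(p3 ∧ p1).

1. p1 ∧ ¬□◇(p3 ∧ p1), u
2. p1, u   [∧-rule on 1]
3. ¬□◇(p3 ∧ p1), u   [∧-rule on 1]
4. ¬◇(p3 ∧ p1), v   [¬□-rule on 3: fresh world v, uRv]
Accessibility: uRv

Satisfiable (open branch found)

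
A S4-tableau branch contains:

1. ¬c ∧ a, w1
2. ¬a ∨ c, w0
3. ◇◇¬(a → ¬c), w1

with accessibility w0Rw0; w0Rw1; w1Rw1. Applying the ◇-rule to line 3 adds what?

a fresh world w2 with w1Rw2, and ◇¬(a → ¬c) at w2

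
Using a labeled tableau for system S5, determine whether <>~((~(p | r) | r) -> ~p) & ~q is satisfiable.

1. <>~((~(p | r) | r) -> ~p) & ~q, 0
2. <>~((~(p | r) | r) -> ~p), 0   [&-rule on 1]
3. ~q, 0   [&-rule on 1]
4. ~((~(p | r) | r) -> ~p), 1   [<>-rule on 2: fresh world 1, 0R1]
5. ~(p | r) | r, 1   [~->-rule on 4]
6. p, 1   [~->-rule on 4]
7. r, 1   [|-rule on 5 (branches; this branch)]
Accessibility: 0R0, 0R1, 1R0, 1R1

Satisfiable (open branch found)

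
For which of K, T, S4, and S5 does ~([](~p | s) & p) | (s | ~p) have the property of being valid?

T-tableau for the negation ~(~([](~p | s) & p) | (s | ~p)):
1. ~(~([](~p | s) & p) | (s | ~p)), 0
2. [](~p | s) & p, 0
3. ~(s | ~p), 0
4. [](~p | s), 0
5. p, 0
6. ~s, 0
7. ~p | s, 0
8. s, 0
Accessibility: 0R0
Branch closes: s and ~s both at 0.
Every branch closes (one shown): valid in T, hence also in S4, S5 (every theorem of T is a theorem of S4 and S5).
K-tableau for the negation ~(~([](~p | s) & p) | (s | ~p)):
1. ~(~([](~p | s) & p) | (s | ~p)), 0
2. [](~p | s) & p, 0
3. ~(s | ~p), 0
4. [](~p | s), 0
5. p, 0
6. ~s, 0
Complete open branch: countermodel on a K-frame, so not valid in K.

T, S4, S5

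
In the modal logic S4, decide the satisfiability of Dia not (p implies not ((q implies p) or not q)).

Yes, satisfiable

1. Dia not (p implies not ((q implies p) or not q)), u
2. not (p implies not ((q implies p) or not q)), v
3. p, v
4. (q implies p) or not q, v
5. not q, v
Accessibility: uRu, uRv, vRv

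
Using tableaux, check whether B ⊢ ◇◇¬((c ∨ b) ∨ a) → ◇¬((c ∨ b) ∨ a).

Tableau for the negation ¬(◇◇¬((c ∨ b) ∨ a) → ◇¬((c ∨ b) ∨ a)):
1. ¬(◇◇¬((c ∨ b) ∨ a) → ◇¬((c ∨ b) ∨ a)), u
2. ◇◇¬((c ∨ b) ∨ a), u   [¬→-rule on 1]
3. ¬◇¬((c ∨ b) ∨ a), u   [¬→-rule on 1]
4. (c ∨ b) ∨ a, u   [¬◇-rule on 3 via uRu]
5. a, u   [∨-rule on 4 (branches; this branch)]
6. ◇¬((c ∨ b) ∨ a), v   [◇-rule on 2: fresh world v, uRv]
7. (c ∨ b) ∨ a, v   [¬◇-rule on 3 via uRv]
8. a, v   [∨-rule on 7 (branches; this branch)]
9. ¬((c ∨ b) ∨ a), w   [◇-rule on 6: fresh world w, vRw]
10. ¬(c ∨ b), w   [¬∨-rule on 9]
11. ¬a, w   [¬∨-rule on 9]
12. ¬c, w   [¬∨-rule on 10]
13. ¬b, w   [¬∨-rule on 10]
Accessibility: uRu, uRv, vRu, vRv, vRw, wRv, wRw
The negation has an open branch (countermodel exists).

Invalid (countermodel exists)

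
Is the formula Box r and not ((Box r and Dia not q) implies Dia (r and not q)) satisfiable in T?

Unsatisfiable

1. Box r and not ((Box r and Dia not q) implies Dia (r and not q)), w0
2. Box r, w0
3. not ((Box r and Dia not q) implies Dia (r and not q)), w0
4. Box r and Dia not q, w0
5. not Dia (r and not q), w0
6. Dia not q, w0
7. r, w0
8. not (r and not q), w0
9. q, w0
10. not q, w1
11. r, w1
12. not (r and not q), w1
13. q, w1
Accessibility: w0Rw0, w0Rw1, w1Rw1
Branch closes: q and not q both at w1.
(One branch shown.) All branches close.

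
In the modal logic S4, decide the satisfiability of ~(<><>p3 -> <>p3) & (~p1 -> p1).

1. ~(<><>p3 -> <>p3) & (~p1 -> p1), u
2. ~(<><>p3 -> <>p3), u
3. ~p1 -> p1, u
4. <><>p3, u
5. ~<>p3, u
6. ~p3, u
7. p1, u
8. <>p3, v
9. ~p3, v
10. p3, w
11. ~p3, w
Accessibility: uRu, uRv, uRw, vRv, vRw, wRw
Branch closes: p3 and ~p3 both at w.
(One branch shown.) All branches close.

No, unsatisfiable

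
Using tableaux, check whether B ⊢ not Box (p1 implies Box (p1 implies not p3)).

Tableau for the negation Box (p1 implies Box (p1 implies not p3)):
1. Box (p1 implies Box (p1 implies not p3)), u
2. p1 implies Box (p1 implies not p3), u
3. Box (p1 implies not p3), u
4. p1 implies not p3, u
5. not p3, u
Accessibility: uRu
The negation has an open branch (countermodel exists).

Invalid (countermodel exists)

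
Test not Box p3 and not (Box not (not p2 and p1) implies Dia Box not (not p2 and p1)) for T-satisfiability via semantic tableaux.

1. not Box p3 and not (Box not (not p2 and p1) implies Dia Box not (not p2 and p1)), 0
2. not Box p3, 0
3. not (Box not (not p2 and p1) implies Dia Box not (not p2 and p1)), 0
4. Box not (not p2 and p1), 0
5. not Dia Box not (not p2 and p1), 0
6. not (not p2 and p1), 0
7. not Box not (not p2 and p1), 0
8. not p1, 0
9. not p3, 1
10. not (not p2 and p1), 1
11. not Box not (not p2 and p1), 1
12. not p1, 1
13. not p2 and p1, 2
14. not p2, 2
15. p1, 2
16. not (not p2 and p1), 2
17. not Box not (not p2 and p1), 2
18. not p1, 2
Accessibility: 0R0, 0R1, 0R2, 1R1, 2R2
Branch closes: p1 and not p1 both at 2.
All branches of the tableau close; one closing branch shown above.

Unsatisfiable (every branch closes)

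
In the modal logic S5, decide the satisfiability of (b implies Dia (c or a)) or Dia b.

Yes, satisfiable

1. (b implies Dia (c or a)) or Dia b, u
2. Dia b, u
3. b, v
Accessibility: uRu, uRv, vRu, vRv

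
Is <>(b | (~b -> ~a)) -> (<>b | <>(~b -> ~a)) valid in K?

Valid

Tableau for the negation ~(<>(b | (~b -> ~a)) -> (<>b | <>(~b -> ~a))):
1. ~(<>(b | (~b -> ~a)) -> (<>b | <>(~b -> ~a))), 0
2. <>(b | (~b -> ~a)), 0   [~->-rule on 1]
3. ~(<>b | <>(~b -> ~a)), 0   [~->-rule on 1]
4. ~<>b, 0   [~|-rule on 3]
5. ~<>(~b -> ~a), 0   [~|-rule on 3]
6. b | (~b -> ~a), 1   [<>-rule on 2: fresh world 1, 0R1]
7. ~b, 1   [~<>-rule on 4 via 0R1]
8. ~(~b -> ~a), 1   [~<>-rule on 5 via 0R1]
9. a, 1   [~->-rule on 8]
10. ~b -> ~a, 1   [|-rule on 6 (branches; this branch)]
11. ~a, 1   [->-rule on 10 (branches; this branch)]
Accessibility: 0R1
Branch closes: a and ~a both at 1.
Every branch of the negation's tableau closes; the branch above is one of them.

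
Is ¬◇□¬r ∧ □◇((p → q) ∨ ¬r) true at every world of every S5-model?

Tableau for the negation ¬(¬◇□¬r ∧ □◇((p → q) ∨ ¬r)):
1. ¬(¬◇□¬r ∧ □◇((p → q) ∨ ¬r)), u
2. ¬□◇((p → q) ∨ ¬r), u
3. ¬◇((p → q) ∨ ¬r), v
4. ¬((p → q) ∨ ¬r), u
5. ¬(p → q), u
6. r, u
7. p, u
8. ¬q, u
9. ¬((p → q) ∨ ¬r), v
10. ¬(p → q), v
11. r, v
12. p, v
13. ¬q, v
Accessibility: uRu, uRv, vRu, vRv
The negation has an open branch (countermodel exists).

Not valid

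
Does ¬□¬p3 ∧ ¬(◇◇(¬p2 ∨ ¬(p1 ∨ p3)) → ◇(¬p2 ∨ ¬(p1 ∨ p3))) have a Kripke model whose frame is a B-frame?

Yes, satisfiable

1. ¬□¬p3 ∧ ¬(◇◇(¬p2 ∨ ¬(p1 ∨ p3)) → ◇(¬p2 ∨ ¬(p1 ∨ p3))), w0
2. ¬□¬p3, w0
3. ¬(◇◇(¬p2 ∨ ¬(p1 ∨ p3)) → ◇(¬p2 ∨ ¬(p1 ∨ p3))), w0
4. ◇◇(¬p2 ∨ ¬(p1 ∨ p3)), w0
5. ¬◇(¬p2 ∨ ¬(p1 ∨ p3)), w0
6. ¬(¬p2 ∨ ¬(p1 ∨ p3)), w0
7. p2, w0
8. p1 ∨ p3, w0
9. p3, w0
10. p3, w1
11. ¬(¬p2 ∨ ¬(p1 ∨ p3)), w1
12. p2, w1
13. p1 ∨ p3, w1
14. ◇(¬p2 ∨ ¬(p1 ∨ p3)), w2
15. ¬(¬p2 ∨ ¬(p1 ∨ p3)), w2
16. p2, w2
17. p1 ∨ p3, w2
18. p3, w2
19. ¬p2 ∨ ¬(p1 ∨ p3), w3
20. ¬(p1 ∨ p3), w3
21. ¬p1, w3
22. ¬p3, w3
Accessibility: w0Rw0, w0Rw1, w0Rw2, w1Rw0, w1Rw1, w2Rw0, w2Rw2, w2Rw3, w3Rw2, w3Rw3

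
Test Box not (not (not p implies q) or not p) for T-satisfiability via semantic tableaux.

1. Box not (not (not p implies q) or not p), 0
2. not (not (not p implies q) or not p), 0
3. not p implies q, 0
4. p, 0
5. q, 0
Accessibility: 0R0

Satisfiable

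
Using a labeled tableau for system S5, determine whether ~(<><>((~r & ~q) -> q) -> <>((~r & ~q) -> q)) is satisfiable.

Unsatisfiable

1. ~(<><>((~r & ~q) -> q) -> <>((~r & ~q) -> q)), u
2. <><>((~r & ~q) -> q), u
3. ~<>((~r & ~q) -> q), u
4. ~((~r & ~q) -> q), u
5. ~r & ~q, u
6. ~q, u
7. ~r, u
8. <>((~r & ~q) -> q), v
9. ~((~r & ~q) -> q), v
10. ~r & ~q, v
11. ~q, v
12. ~r, v
13. (~r & ~q) -> q, w
14. ~((~r & ~q) -> q), w
15. ~r & ~q, w
16. ~q, w
17. ~r, w
18. ~(~r & ~q), w
19. q, w
Accessibility: uRu, uRv, uRw, vRu, vRv, vRw, wRu, wRv, wRw
Branch closes: q and ~q both at w.
All branches of the tableau close; one closing branch shown above.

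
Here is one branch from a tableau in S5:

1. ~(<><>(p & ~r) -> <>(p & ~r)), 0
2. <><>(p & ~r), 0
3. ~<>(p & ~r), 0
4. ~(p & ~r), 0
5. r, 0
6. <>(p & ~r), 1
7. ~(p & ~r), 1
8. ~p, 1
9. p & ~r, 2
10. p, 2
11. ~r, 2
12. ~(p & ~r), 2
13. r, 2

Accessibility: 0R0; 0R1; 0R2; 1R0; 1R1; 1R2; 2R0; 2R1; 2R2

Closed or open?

Both r and ~r appear at 2.

Yes, closed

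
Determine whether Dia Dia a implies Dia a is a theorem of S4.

Valid in S4

Tableau for the negation not (Dia Dia a implies Dia a):
1. not (Dia Dia a implies Dia a), w0
2. Dia Dia a, w0   [neg-implies-rule on 1]
3. not Dia a, w0   [neg-implies-rule on 1]
4. not a, w0   [neg-Dia-rule on 3 via w0Rw0]
5. Dia a, w1   [Dia-rule on 2: fresh world w1, w0Rw1]
6. not a, w1   [neg-Dia-rule on 3 via w0Rw1]
7. a, w2   [Dia-rule on 5: fresh world w2, w1Rw2]
8. not a, w2   [neg-Dia-rule on 3 via w0Rw2]
Accessibility: w0Rw0, w0Rw1, w0Rw2, w1Rw1, w1Rw2, w2Rw2
Branch closes: a and not a both at w2.
All branches of the negation close; one closing branch shown above.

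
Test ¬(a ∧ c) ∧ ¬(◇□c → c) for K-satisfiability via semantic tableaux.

1. ¬(a ∧ c) ∧ ¬(◇□c → c), 0
2. ¬(a ∧ c), 0
3. ¬(◇□c → c), 0
4. ◇□c, 0
5. ¬c, 0
6. □c, 1
Accessibility: 0R1

Satisfiable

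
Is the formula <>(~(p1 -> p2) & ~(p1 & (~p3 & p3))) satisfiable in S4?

Satisfiable

1. <>(~(p1 -> p2) & ~(p1 & (~p3 & p3))), u
2. ~(p1 -> p2) & ~(p1 & (~p3 & p3)), v
3. ~(p1 -> p2), v
4. ~(p1 & (~p3 & p3)), v
5. p1, v
6. ~p2, v
7. ~(~p3 & p3), v
8. ~p3, v
Accessibility: uRu, uRv, vRv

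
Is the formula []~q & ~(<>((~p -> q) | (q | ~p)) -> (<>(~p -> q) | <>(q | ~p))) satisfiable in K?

Unsatisfiable (every branch closes)

1. []~q & ~(<>((~p -> q) | (q | ~p)) -> (<>(~p -> q) | <>(q | ~p))), 0
2. []~q, 0
3. ~(<>((~p -> q) | (q | ~p)) -> (<>(~p -> q) | <>(q | ~p))), 0
4. <>((~p -> q) | (q | ~p)), 0
5. ~(<>(~p -> q) | <>(q | ~p)), 0
6. ~<>(~p -> q), 0
7. ~<>(q | ~p), 0
8. (~p -> q) | (q | ~p), 1
9. ~q, 1
10. ~(~p -> q), 1
11. ~p, 1
12. ~(q | ~p), 1
13. p, 1
Accessibility: 0R1
Branch closes: p and ~p both at 1.
All branches of the tableau close; one closing branch shown above.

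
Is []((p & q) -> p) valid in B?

Tableau for the negation ~[]((p & q) -> p):
1. ~[]((p & q) -> p), u
2. ~((p & q) -> p), v
3. p & q, v
4. ~p, v
5. p, v
6. q, v
Accessibility: uRu, uRv, vRu, vRv
Branch closes: p and ~p both at v.
Every branch of the negation's tableau closes; the branch above is one of them.

Valid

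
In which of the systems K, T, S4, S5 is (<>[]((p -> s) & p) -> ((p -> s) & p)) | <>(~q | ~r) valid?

S4-tableau for the negation ~((<>[]((p -> s) & p) -> ((p -> s) & p)) | <>(~q | ~r)):
1. ~((<>[]((p -> s) & p) -> ((p -> s) & p)) | <>(~q | ~r)), 0
2. ~(<>[]((p -> s) & p) -> ((p -> s) & p)), 0
3. ~<>(~q | ~r), 0
4. <>[]((p -> s) & p), 0
5. ~((p -> s) & p), 0
6. ~(~q | ~r), 0
7. q, 0
8. r, 0
9. ~p, 0
10. []((p -> s) & p), 1
11. ~(~q | ~r), 1
12. q, 1
13. r, 1
14. (p -> s) & p, 1
15. p -> s, 1
16. p, 1
17. s, 1
Accessibility: 0R0, 0R1, 1R1
Complete open branch: countermodel on an S4-frame, so not valid in S4, nor in K, T (the same frame is also a K-frame and a T-frame).
S5-tableau for the negation ~((<>[]((p -> s) & p) -> ((p -> s) & p)) | <>(~q | ~r)):
1. ~((<>[]((p -> s) & p) -> ((p -> s) & p)) | <>(~q | ~r)), 0
2. ~(<>[]((p -> s) & p) -> ((p -> s) & p)), 0
3. ~<>(~q | ~r), 0
4. <>[]((p -> s) & p), 0
5. ~((p -> s) & p), 0
6. ~(~q | ~r), 0
7. q, 0
8. r, 0
9. ~(p -> s), 0
10. p, 0
11. ~s, 0
12. []((p -> s) & p), 1
13. ~(~q | ~r), 1
14. q, 1
15. r, 1
16. (p -> s) & p, 0
17. p -> s, 0
18. (p -> s) & p, 1
19. p -> s, 1
20. p, 1
21. s, 0
Accessibility: 0R0, 0R1, 1R0, 1R1
Branch closes: s and ~s both at 0.
Every branch closes (one shown): valid in S5.

S5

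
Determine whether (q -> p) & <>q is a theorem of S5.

Invalid (countermodel exists)

Tableau for the negation ~((q -> p) & <>q):
1. ~((q -> p) & <>q), 0
2. ~<>q, 0   [~&-rule on 1 (branches; this branch)]
3. ~q, 0   [~<>-rule on 2 via 0R0]
Accessibility: 0R0
The negation has an open branch (countermodel exists).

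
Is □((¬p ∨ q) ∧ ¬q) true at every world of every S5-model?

Tableau for the negation ¬□((¬p ∨ q) ∧ ¬q):
1. ¬□((¬p ∨ q) ∧ ¬q), w0
2. ¬((¬p ∨ q) ∧ ¬q), w1
3. q, w1
Accessibility: w0Rw0, w0Rw1, w1Rw0, w1Rw1
The negation has an open branch (countermodel exists).

Not valid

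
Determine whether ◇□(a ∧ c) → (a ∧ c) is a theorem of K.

Tableau for the negation ¬(◇□(a ∧ c) → (a ∧ c)):
1. ¬(◇□(a ∧ c) → (a ∧ c)), u
2. ◇□(a ∧ c), u   [¬→-rule on 1]
3. ¬(a ∧ c), u   [¬→-rule on 1]
4. ¬c, u   [¬∧-rule on 3 (branches; this branch)]
5. □(a ∧ c), v   [◇-rule on 2: fresh world v, uRv]
Accessibility: uRv
The negation has an open branch (countermodel exists).

No, not valid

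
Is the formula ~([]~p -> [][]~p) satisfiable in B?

Yes, satisfiable

1. ~([]~p -> [][]~p), 0
2. []~p, 0   [~->-rule on 1]
3. ~[][]~p, 0   [~->-rule on 1]
4. ~p, 0   [[]-rule on 2 via 0R0]
5. ~[]~p, 1   [~[]-rule on 3: fresh world 1, 0R1]
6. ~p, 1   [[]-rule on 2 via 0R1]
7. p, 2   [~[]-rule on 5: fresh world 2, 1R2]
Accessibility: 0R0, 0R1, 1R0, 1R1, 1R2, 2R1, 2R2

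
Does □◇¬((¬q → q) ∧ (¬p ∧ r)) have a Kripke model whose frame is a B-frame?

Satisfiable (open branch found)

1. □◇¬((¬q → q) ∧ (¬p ∧ r)), u
2. ◇¬((¬q → q) ∧ (¬p ∧ r)), u   [□-rule on 1 via uRu]
3. ¬((¬q → q) ∧ (¬p ∧ r)), v   [◇-rule on 2: fresh world v, uRv]
4. ◇¬((¬q → q) ∧ (¬p ∧ r)), v   [□-rule on 1 via uRv]
5. ¬(¬p ∧ r), v   [¬∧-rule on 3 (branches; this branch)]
6. ¬r, v   [¬∧-rule on 5 (branches; this branch)]
7. ¬((¬q → q) ∧ (¬p ∧ r)), w   [◇-rule on 4: fresh world w, vRw]
8. ¬(¬p ∧ r), w   [¬∧-rule on 7 (branches; this branch)]
9. ¬r, w   [¬∧-rule on 8 (branches; this branch)]
Accessibility: uRu, uRv, vRu, vRv, vRw, wRv, wRw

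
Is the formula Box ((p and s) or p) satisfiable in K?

1. Box ((p and s) or p), w0

Yes, satisfiable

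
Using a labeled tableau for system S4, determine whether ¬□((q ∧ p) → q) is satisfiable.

No, unsatisfiable

1. ¬□((q ∧ p) → q), u
2. ¬((q ∧ p) → q), v   [¬□-rule on 1: fresh world v, uRv]
3. q ∧ p, v   [¬→-rule on 2]
4. ¬q, v   [¬→-rule on 2]
5. q, v   [∧-rule on 3]
6. p, v   [∧-rule on 3]
Accessibility: uRu, uRv, vRv
Branch closes: q and ¬q both at v.
All branches of the tableau close; one closing branch shown above.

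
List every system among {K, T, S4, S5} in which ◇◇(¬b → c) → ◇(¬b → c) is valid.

T-tableau for the negation ¬(◇◇(¬b → c) → ◇(¬b → c)):
1. ¬(◇◇(¬b → c) → ◇(¬b → c)), u
2. ◇◇(¬b → c), u
3. ¬◇(¬b → c), u
4. ¬(¬b → c), u
5. ¬b, u
6. ¬c, u
7. ◇(¬b → c), v
8. ¬(¬b → c), v
9. ¬b, v
10. ¬c, v
11. ¬b → c, w
12. c, w
Accessibility: uRu, uRv, vRv, vRw, wRw
Complete open branch: countermodel on a T-frame, so not valid in T, nor in K (the same frame is also a K-frame).
S4-tableau for the negation ¬(◇◇(¬b → c) → ◇(¬b → c)):
1. ¬(◇◇(¬b → c) → ◇(¬b → c)), u
2. ◇◇(¬b → c), u
3. ¬◇(¬b → c), u
4. ¬(¬b → c), u
5. ¬b, u
6. ¬c, u
7. ◇(¬b → c), v
8. ¬(¬b → c), v
9. ¬b, v
10. ¬c, v
11. ¬b → c, w
12. ¬(¬b → c), w
13. ¬b, w
14. ¬c, w
15. c, w
Accessibility: uRu, uRv, uRw, vRv, vRw, wRw
Branch closes: c and ¬c both at w.
Every branch closes (one shown): valid in S4, hence also in S5 (every theorem of S4 is a theorem of S5).

S4, S5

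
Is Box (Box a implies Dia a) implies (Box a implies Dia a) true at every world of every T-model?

Valid in T

Tableau for the negation not (Box (Box a implies Dia a) implies (Box a implies Dia a)):
1. not (Box (Box a implies Dia a) implies (Box a implies Dia a)), w0
2. Box (Box a implies Dia a), w0
3. not (Box a implies Dia a), w0
4. Box a, w0
5. not Dia a, w0
6. Box a implies Dia a, w0
7. a, w0
8. not a, w0
Accessibility: w0Rw0
Branch closes: a and not a both at w0.
Every branch of the negation's tableau closes; the branch above is one of them.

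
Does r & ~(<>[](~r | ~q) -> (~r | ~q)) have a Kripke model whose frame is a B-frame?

Unsatisfiable (every branch closes)

1. r & ~(<>[](~r | ~q) -> (~r | ~q)), w0
2. r, w0   [&-rule on 1]
3. ~(<>[](~r | ~q) -> (~r | ~q)), w0   [&-rule on 1]
4. <>[](~r | ~q), w0   [~->-rule on 3]
5. ~(~r | ~q), w0   [~->-rule on 3]
6. q, w0   [~|-rule on 5]
7. [](~r | ~q), w1   [<>-rule on 4: fresh world w1, w0Rw1]
8. ~r | ~q, w0   [[]-rule on 7 via w1Rw0]
9. ~r | ~q, w1   [[]-rule on 7 via w1Rw1]
10. ~q, w0   [|-rule on 8 (branches; this branch)]
Accessibility: w0Rw0, w0Rw1, w1Rw0, w1Rw1
Branch closes: q and ~q both at w0.
(One branch shown.) All branches close.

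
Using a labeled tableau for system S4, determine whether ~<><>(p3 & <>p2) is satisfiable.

1. ~<><>(p3 & <>p2), u
2. ~<>(p3 & <>p2), u   [~<>-rule on 1 via uRu]
3. ~(p3 & <>p2), u   [~<>-rule on 2 via uRu]
4. ~<>p2, u   [~&-rule on 3 (branches; this branch)]
5. ~p2, u   [~<>-rule on 4 via uRu]
Accessibility: uRu

Yes, satisfiable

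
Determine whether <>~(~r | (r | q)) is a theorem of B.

Invalid (countermodel exists)

Tableau for the negation ~<>~(~r | (r | q)):
1. ~<>~(~r | (r | q)), w0
2. ~r | (r | q), w0   [~<>-rule on 1 via w0Rw0]
3. r | q, w0   [|-rule on 2 (branches; this branch)]
4. q, w0   [|-rule on 3 (branches; this branch)]
Accessibility: w0Rw0
The negation has an open branch (countermodel exists).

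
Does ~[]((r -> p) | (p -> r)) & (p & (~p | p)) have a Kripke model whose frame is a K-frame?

1. ~[]((r -> p) | (p -> r)) & (p & (~p | p)), u
2. ~[]((r -> p) | (p -> r)), u
3. p & (~p | p), u
4. p, u
5. ~p | p, u
6. ~((r -> p) | (p -> r)), v
7. ~(r -> p), v
8. ~(p -> r), v
9. r, v
10. ~p, v
11. p, v
12. ~r, v
Accessibility: uRv
Branch closes: p and ~p both at v.
(One branch shown.) All branches close.

Unsatisfiable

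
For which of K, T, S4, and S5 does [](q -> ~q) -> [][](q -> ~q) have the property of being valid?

S4, S5

S4-tableau for the negation ~([](q -> ~q) -> [][](q -> ~q)):
1. ~([](q -> ~q) -> [][](q -> ~q)), w0
2. [](q -> ~q), w0
3. ~[][](q -> ~q), w0
4. q -> ~q, w0
5. ~q, w0
6. ~[](q -> ~q), w1
7. q -> ~q, w1
8. ~q, w1
9. ~(q -> ~q), w2
10. q, w2
11. q -> ~q, w2
12. ~q, w2
Accessibility: w0Rw0, w0Rw1, w0Rw2, w1Rw1, w1Rw2, w2Rw2
Branch closes: q and ~q both at w2.
Every branch closes (one shown): valid in S4, hence also in S5 (every theorem of S4 is a theorem of S5).
T-tableau for the negation ~([](q -> ~q) -> [][](q -> ~q)):
1. ~([](q -> ~q) -> [][](q -> ~q)), w0
2. [](q -> ~q), w0
3. ~[][](q -> ~q), w0
4. q -> ~q, w0
5. ~q, w0
6. ~[](q -> ~q), w1
7. q -> ~q, w1
8. ~q, w1
9. ~(q -> ~q), w2
10. q, w2
Accessibility: w0Rw0, w0Rw1, w1Rw1, w1Rw2, w2Rw2
Complete open branch: countermodel on a T-frame, so not valid in T, nor in K (the same frame is also a K-frame).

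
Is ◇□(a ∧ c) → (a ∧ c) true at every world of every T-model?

Tableau for the negation ¬(◇□(a ∧ c) → (a ∧ c)):
1. ¬(◇□(a ∧ c) → (a ∧ c)), 0
2. ◇□(a ∧ c), 0   [¬→-rule on 1]
3. ¬(a ∧ c), 0   [¬→-rule on 1]
4. ¬c, 0   [¬∧-rule on 3 (branches; this branch)]
5. □(a ∧ c), 1   [◇-rule on 2: fresh world 1, 0R1]
6. a ∧ c, 1   [□-rule on 5 via 1R1]
7. a, 1   [∧-rule on 6]
8. c, 1   [∧-rule on 6]
Accessibility: 0R0, 0R1, 1R1
The negation has an open branch (countermodel exists).

No, not valid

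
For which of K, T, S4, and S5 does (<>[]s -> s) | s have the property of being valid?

S5

S5-tableau for the negation ~((<>[]s -> s) | s):
1. ~((<>[]s -> s) | s), u
2. ~(<>[]s -> s), u   [~|-rule on 1]
3. ~s, u   [~|-rule on 1]
4. <>[]s, u   [~->-rule on 2]
5. []s, v   [<>-rule on 4: fresh world v, uRv]
6. s, u   [[]-rule on 5 via vRu]
Accessibility: uRu, uRv, vRu, vRv
Branch closes: s and ~s both at u.
Every branch closes (one shown): valid in S5.
S4-tableau for the negation ~((<>[]s -> s) | s):
1. ~((<>[]s -> s) | s), u
2. ~(<>[]s -> s), u   [~|-rule on 1]
3. ~s, u   [~|-rule on 1]
4. <>[]s, u   [~->-rule on 2]
5. []s, v   [<>-rule on 4: fresh world v, uRv]
6. s, v   [[]-rule on 5 via vRv]
Accessibility: uRu, uRv, vRv
Complete open branch: countermodel on an S4-frame, so not valid in S4, nor in K, T (the same frame is also a K-frame and a T-frame).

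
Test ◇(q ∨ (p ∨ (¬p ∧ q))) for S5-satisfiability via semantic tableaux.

Yes, satisfiable

1. ◇(q ∨ (p ∨ (¬p ∧ q))), 0
2. q ∨ (p ∨ (¬p ∧ q)), 1   [◇-rule on 1: fresh world 1, 0R1]
3. p ∨ (¬p ∧ q), 1   [∨-rule on 2 (branches; this branch)]
4. ¬p ∧ q, 1   [∨-rule on 3 (branches; this branch)]
5. ¬p, 1   [∧-rule on 4]
6. q, 1   [∧-rule on 4]
Accessibility: 0R0, 0R1, 1R0, 1R1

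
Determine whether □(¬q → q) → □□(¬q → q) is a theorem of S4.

Tableau for the negation ¬(□(¬q → q) → □□(¬q → q)):
1. ¬(□(¬q → q) → □□(¬q → q)), 0
2. □(¬q → q), 0
3. ¬□□(¬q → q), 0
4. ¬q → q, 0
5. q, 0
6. ¬□(¬q → q), 1
7. ¬q → q, 1
8. q, 1
9. ¬(¬q → q), 2
10. ¬q, 2
11. ¬q → q, 2
12. q, 2
Accessibility: 0R0, 0R1, 0R2, 1R1, 1R2, 2R2
Branch closes: q and ¬q both at 2.
All branches of the negation close; one closing branch shown above.

Yes, valid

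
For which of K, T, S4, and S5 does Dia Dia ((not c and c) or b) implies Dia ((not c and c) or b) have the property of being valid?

S4, S5

S4-tableau for the negation not (Dia Dia ((not c and c) or b) implies Dia ((not c and c) or b)):
1. not (Dia Dia ((not c and c) or b) implies Dia ((not c and c) or b)), u
2. Dia Dia ((not c and c) or b), u
3. not Dia ((not c and c) or b), u
4. not ((not c and c) or b), u
5. not (not c and c), u
6. not b, u
7. not c, u
8. Dia ((not c and c) or b), v
9. not ((not c and c) or b), v
10. not (not c and c), v
11. not b, v
12. not c, v
13. (not c and c) or b, w
14. not ((not c and c) or b), w
15. not (not c and c), w
16. not b, w
17. not c and c, w
18. not c, w
19. c, w
Accessibility: uRu, uRv, uRw, vRv, vRw, wRw
Branch closes: c and not c both at w.
Every branch closes (one shown): valid in S4, hence also in S5 (every theorem of S4 is a theorem of S5).
T-tableau for the negation not (Dia Dia ((not c and c) or b) implies Dia ((not c and c) or b)):
1. not (Dia Dia ((not c and c) or b) implies Dia ((not c and c) or b)), u
2. Dia Dia ((not c and c) or b), u
3. not Dia ((not c and c) or b), u
4. not ((not c and c) or b), u
5. not (not c and c), u
6. not b, u
7. not c, u
8. Dia ((not c and c) or b), v
9. not ((not c and c) or b), v
10. not (not c and c), v
11. not b, v
12. not c, v
13. (not c and c) or b, w
14. b, w
Accessibility: uRu, uRv, vRv, vRw, wRw
Complete open branch: countermodel on a T-frame, so not valid in T, nor in K (the same frame is also a K-frame).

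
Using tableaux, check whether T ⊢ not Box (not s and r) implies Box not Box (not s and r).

Invalid (countermodel exists)

Tableau for the negation not (not Box (not s and r) implies Box not Box (not s and r)):
1. not (not Box (not s and r) implies Box not Box (not s and r)), 0
2. not Box (not s and r), 0
3. not Box not Box (not s and r), 0
4. not (not s and r), 1
5. not r, 1
6. Box (not s and r), 2
7. not s and r, 2
8. not s, 2
9. r, 2
Accessibility: 0R0, 0R1, 0R2, 1R1, 2R2
The negation has an open branch (countermodel exists).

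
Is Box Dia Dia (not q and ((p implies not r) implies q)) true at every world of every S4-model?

Not valid

Tableau for the negation not Box Dia Dia (not q and ((p implies not r) implies q)):
1. not Box Dia Dia (not q and ((p implies not r) implies q)), u
2. not Dia Dia (not q and ((p implies not r) implies q)), v   [neg-Box-rule on 1: fresh world v, uRv]
3. not Dia (not q and ((p implies not r) implies q)), v   [neg-Dia-rule on 2 via vRv]
4. not (not q and ((p implies not r) implies q)), v   [neg-Dia-rule on 3 via vRv]
5. not ((p implies not r) implies q), v   [neg-and-rule on 4 (branches; this branch)]
6. p implies not r, v   [neg-implies-rule on 5]
7. not q, v   [neg-implies-rule on 5]
8. not r, v   [implies-rule on 6 (branches; this branch)]
Accessibility: uRu, uRv, vRv
The negation has an open branch (countermodel exists).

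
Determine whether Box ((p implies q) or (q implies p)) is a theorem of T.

Yes, valid

Tableau for the negation not Box ((p implies q) or (q implies p)):
1. not Box ((p implies q) or (q implies p)), u
2. not ((p implies q) or (q implies p)), v
3. not (p implies q), v
4. not (q implies p), v
5. p, v
6. not q, v
7. q, v
8. not p, v
Accessibility: uRu, uRv, vRv
Branch closes: q and not q both at v.
All branches of the negation close; one closing branch shown above.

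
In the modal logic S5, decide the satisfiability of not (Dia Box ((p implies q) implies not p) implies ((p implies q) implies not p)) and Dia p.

Unsatisfiable

1. not (Dia Box ((p implies q) implies not p) implies ((p implies q) implies not p)) and Dia p, 0
2. not (Dia Box ((p implies q) implies not p) implies ((p implies q) implies not p)), 0   [and-rule on 1]
3. Dia p, 0   [and-rule on 1]
4. Dia Box ((p implies q) implies not p), 0   [neg-implies-rule on 2]
5. not ((p implies q) implies not p), 0   [neg-implies-rule on 2]
6. p implies q, 0   [neg-implies-rule on 5]
7. p, 0   [neg-implies-rule on 5]
8. q, 0   [implies-rule on 6 (branches; this branch)]
9. p, 1   [Dia-rule on 3: fresh world 1, 0R1]
10. Box ((p implies q) implies not p), 2   [Dia-rule on 4: fresh world 2, 0R2]
11. (p implies q) implies not p, 0   [Box-rule on 10 via 2R0]
12. (p implies q) implies not p, 1   [Box-rule on 10 via 2R1]
13. (p implies q) implies not p, 2   [Box-rule on 10 via 2R2]
14. not (p implies q), 0   [implies-rule on 11 (branches; this branch)]
15. not q, 0   [neg-implies-rule on 14]
Accessibility: 0R0, 0R1, 0R2, 1R0, 1R1, 1R2, 2R0, 2R1, 2R2
Branch closes: q and not q both at 0.
All branches of the tableau close; one closing branch shown above.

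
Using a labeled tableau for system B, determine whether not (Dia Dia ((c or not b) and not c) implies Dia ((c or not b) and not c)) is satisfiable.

1. not (Dia Dia ((c or not b) and not c) implies Dia ((c or not b) and not c)), u
2. Dia Dia ((c or not b) and not c), u
3. not Dia ((c or not b) and not c), u
4. not ((c or not b) and not c), u
5. c, u
6. Dia ((c or not b) and not c), v
7. not ((c or not b) and not c), v
8. c, v
9. (c or not b) and not c, w
10. c or not b, w
11. not c, w
12. not b, w
Accessibility: uRu, uRv, vRu, vRv, vRw, wRv, wRw

Yes, satisfiable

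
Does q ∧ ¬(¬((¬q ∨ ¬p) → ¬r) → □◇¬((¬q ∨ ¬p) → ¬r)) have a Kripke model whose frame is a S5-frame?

1. q ∧ ¬(¬((¬q ∨ ¬p) → ¬r) → □◇¬((¬q ∨ ¬p) → ¬r)), 0
2. q, 0
3. ¬(¬((¬q ∨ ¬p) → ¬r) → □◇¬((¬q ∨ ¬p) → ¬r)), 0
4. ¬((¬q ∨ ¬p) → ¬r), 0
5. ¬□◇¬((¬q ∨ ¬p) → ¬r), 0
6. ¬q ∨ ¬p, 0
7. r, 0
8. ¬p, 0
9. ¬◇¬((¬q ∨ ¬p) → ¬r), 1
10. (¬q ∨ ¬p) → ¬r, 0
11. (¬q ∨ ¬p) → ¬r, 1
12. ¬(¬q ∨ ¬p), 0
13. p, 0
Accessibility: 0R0, 0R1, 1R0, 1R1
Branch closes: p and ¬p both at 0.
Every branch closes; the branch above is one of them.

Unsatisfiable (every branch closes)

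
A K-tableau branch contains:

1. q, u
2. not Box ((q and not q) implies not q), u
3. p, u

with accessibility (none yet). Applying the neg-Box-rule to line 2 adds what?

a fresh world v with uRv, and not ((q and not q) implies not q) at v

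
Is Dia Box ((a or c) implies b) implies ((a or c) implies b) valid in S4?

Tableau for the negation not (Dia Box ((a or c) implies b) implies ((a or c) implies b)):
1. not (Dia Box ((a or c) implies b) implies ((a or c) implies b)), 0
2. Dia Box ((a or c) implies b), 0
3. not ((a or c) implies b), 0
4. a or c, 0
5. not b, 0
6. c, 0
7. Box ((a or c) implies b), 1
8. (a or c) implies b, 1
9. b, 1
Accessibility: 0R0, 0R1, 1R1
The negation has an open branch (countermodel exists).

No, not valid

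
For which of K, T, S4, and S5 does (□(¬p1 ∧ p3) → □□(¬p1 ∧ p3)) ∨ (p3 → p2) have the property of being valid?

S4-tableau for the negation ¬((□(¬p1 ∧ p3) → □□(¬p1 ∧ p3)) ∨ (p3 → p2)):
1. ¬((□(¬p1 ∧ p3) → □□(¬p1 ∧ p3)) ∨ (p3 → p2)), u
2. ¬(□(¬p1 ∧ p3) → □□(¬p1 ∧ p3)), u   [¬∨-rule on 1]
3. ¬(p3 → p2), u   [¬∨-rule on 1]
4. □(¬p1 ∧ p3), u   [¬→-rule on 2]
5. ¬□□(¬p1 ∧ p3), u   [¬→-rule on 2]
6. p3, u   [¬→-rule on 3]
7. ¬p2, u   [¬→-rule on 3]
8. ¬p1 ∧ p3, u   [□-rule on 4 via uRu]
9. ¬p1, u   [∧-rule on 8]
10. ¬□(¬p1 ∧ p3), v   [¬□-rule on 5: fresh world v, uRv]
11. ¬p1 ∧ p3, v   [□-rule on 4 via uRv]
12. ¬p1, v   [∧-rule on 11]
13. p3, v   [∧-rule on 11]
14. ¬(¬p1 ∧ p3), w   [¬□-rule on 10: fresh world w, vRw]
15. ¬p1 ∧ p3, w   [□-rule on 4 via uRw]
16. ¬p1, w   [∧-rule on 15]
17. p3, w   [∧-rule on 15]
18. ¬p3, w   [¬∧-rule on 14 (branches; this branch)]
Accessibility: uRu, uRv, uRw, vRv, vRw, wRw
Branch closes: p3 and ¬p3 both at w.
Every branch closes (one shown): valid in S4, hence also in S5 (every theorem of S4 is a theorem of S5).
T-tableau for the negation ¬((□(¬p1 ∧ p3) → □□(¬p1 ∧ p3)) ∨ (p3 → p2)):
1. ¬((□(¬p1 ∧ p3) → □□(¬p1 ∧ p3)) ∨ (p3 → p2)), u
2. ¬(□(¬p1 ∧ p3) → □□(¬p1 ∧ p3)), u   [¬∨-rule on 1]
3. ¬(p3 → p2), u   [¬∨-rule on 1]
4. □(¬p1 ∧ p3), u   [¬→-rule on 2]
5. ¬□□(¬p1 ∧ p3), u   [¬→-rule on 2]
6. p3, u   [¬→-rule on 3]
7. ¬p2, u   [¬→-rule on 3]
8. ¬p1 ∧ p3, u   [□-rule on 4 via uRu]
9. ¬p1, u   [∧-rule on 8]
10. ¬□(¬p1 ∧ p3), v   [¬□-rule on 5: fresh world v, uRv]
11. ¬p1 ∧ p3, v   [□-rule on 4 via uRv]
12. ¬p1, v   [∧-rule on 11]
13. p3, v   [∧-rule on 11]
14. ¬(¬p1 ∧ p3), w   [¬□-rule on 10: fresh world w, vRw]
15. ¬p3, w   [¬∧-rule on 14 (branches; this branch)]
Accessibility: uRu, uRv, vRv, vRw, wRw
Complete open branch: countermodel on a T-frame, so not valid in T, nor in K (the same frame is also a K-frame).

S4, S5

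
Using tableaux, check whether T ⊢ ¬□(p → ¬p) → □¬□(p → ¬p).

Tableau for the negation ¬(¬□(p → ¬p) → □¬□(p → ¬p)):
1. ¬(¬□(p → ¬p) → □¬□(p → ¬p)), 0
2. ¬□(p → ¬p), 0   [¬→-rule on 1]
3. ¬□¬□(p → ¬p), 0   [¬→-rule on 1]
4. ¬(p → ¬p), 1   [¬□-rule on 2: fresh world 1, 0R1]
5. p, 1   [¬→-rule on 4]
6. □(p → ¬p), 2   [¬□-rule on 3: fresh world 2, 0R2]
7. p → ¬p, 2   [□-rule on 6 via 2R2]
8. ¬p, 2   [→-rule on 7 (branches; this branch)]
Accessibility: 0R0, 0R1, 0R2, 1R1, 2R2
The negation has an open branch (countermodel exists).

Not valid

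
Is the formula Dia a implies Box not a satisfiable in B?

Satisfiable

1. Dia a implies Box not a, 0
2. Box not a, 0   [implies-rule on 1 (branches; this branch)]
3. not a, 0   [Box-rule on 2 via 0R0]
Accessibility: 0R0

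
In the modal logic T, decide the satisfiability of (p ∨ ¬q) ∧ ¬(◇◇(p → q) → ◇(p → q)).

1. (p ∨ ¬q) ∧ ¬(◇◇(p → q) → ◇(p → q)), u
2. p ∨ ¬q, u
3. ¬(◇◇(p → q) → ◇(p → q)), u
4. ◇◇(p → q), u
5. ¬◇(p → q), u
6. ¬(p → q), u
7. p, u
8. ¬q, u
9. ◇(p → q), v
10. ¬(p → q), v
11. p, v
12. ¬q, v
13. p → q, w
14. q, w
Accessibility: uRu, uRv, vRv, vRw, wRw

Yes, satisfiable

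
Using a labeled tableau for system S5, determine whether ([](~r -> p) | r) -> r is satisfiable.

Satisfiable

1. ([](~r -> p) | r) -> r, w0
2. r, w0
Accessibility: w0Rw0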